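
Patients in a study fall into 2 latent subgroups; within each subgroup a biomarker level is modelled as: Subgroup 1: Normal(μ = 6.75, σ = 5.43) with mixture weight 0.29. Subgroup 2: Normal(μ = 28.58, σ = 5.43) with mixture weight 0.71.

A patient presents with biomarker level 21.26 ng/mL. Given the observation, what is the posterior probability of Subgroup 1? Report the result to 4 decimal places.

0.0277

Posterior ∝ prior × likelihood, so P(k | x) ∝ w_k f_k(x); normalise over all components.
Normal densities:
  f_1 = (1/(5.43·√(2π)))·exp(−(21.26−6.75)²/(2·5.43²)) = 0.073470·exp(-3.57030) = 0.00206798
  f_2 = (1/(5.43·√(2π)))·exp(−(21.26−28.58)²/(2·5.43²)) = 0.073470·exp(-0.90864) = 0.0296137
Weight by the priors:
  w_1·f_1 = 0.29 × 0.00206798 = 0.000599715
  w_2·f_2 = 0.71 × 0.0296137 = 0.0210257
Marginal: 0.000599715 + 0.0210257 = 0.0216254
So the posterior for Subgroup 1 is 0.000599715 / 0.0216254 ≈ 0.0277.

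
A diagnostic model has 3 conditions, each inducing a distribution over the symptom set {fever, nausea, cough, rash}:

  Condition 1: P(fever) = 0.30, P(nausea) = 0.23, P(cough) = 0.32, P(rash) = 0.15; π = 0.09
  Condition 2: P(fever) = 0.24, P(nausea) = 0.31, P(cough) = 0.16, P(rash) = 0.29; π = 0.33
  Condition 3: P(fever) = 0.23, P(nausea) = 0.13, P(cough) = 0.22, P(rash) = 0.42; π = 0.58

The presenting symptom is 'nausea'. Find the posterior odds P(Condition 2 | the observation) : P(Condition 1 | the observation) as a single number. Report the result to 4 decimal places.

Posterior odds = (π_i f_i(x)) / (π_j f_j(x)); the normalising sum cancels.
Evaluate each component's likelihood at the observed value:
  p_1 = P(nausea | comp) = 0.23
  p_2 = P(nausea | comp) = 0.31
  p_3 = P(nausea | comp) = 0.13
0.1023 / 0.0207 ≈ 4.9420

4.9420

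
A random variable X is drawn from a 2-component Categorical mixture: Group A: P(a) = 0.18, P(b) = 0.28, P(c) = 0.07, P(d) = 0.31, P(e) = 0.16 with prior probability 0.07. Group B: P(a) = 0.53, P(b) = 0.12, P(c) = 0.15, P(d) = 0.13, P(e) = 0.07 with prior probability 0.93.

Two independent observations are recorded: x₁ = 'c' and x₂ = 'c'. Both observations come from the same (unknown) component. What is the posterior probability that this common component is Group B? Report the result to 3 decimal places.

0.984

By Bayes' theorem, P(k | x) = π_k f_k(x) / Σ_j π_j f_j(x).
Since both observations come from the same component, the likelihood for component k is f_k(x₁)·f_k(x₂).
  L_A = [P(c | comp) = 0.07] × [0.07] = 0.0049
  L_B = [P(c | comp) = 0.15] × [0.15] = 0.0225
Prior × likelihood for each component:
  π_A·L_A = 0.07 × 0.0049 = 0.000343
  π_B·L_B = 0.93 × 0.0225 = 0.020925
Evidence: 0.000343 + 0.020925 = 0.021268
So the posterior for Group B is 0.020925 / 0.021268 ≈ 0.984.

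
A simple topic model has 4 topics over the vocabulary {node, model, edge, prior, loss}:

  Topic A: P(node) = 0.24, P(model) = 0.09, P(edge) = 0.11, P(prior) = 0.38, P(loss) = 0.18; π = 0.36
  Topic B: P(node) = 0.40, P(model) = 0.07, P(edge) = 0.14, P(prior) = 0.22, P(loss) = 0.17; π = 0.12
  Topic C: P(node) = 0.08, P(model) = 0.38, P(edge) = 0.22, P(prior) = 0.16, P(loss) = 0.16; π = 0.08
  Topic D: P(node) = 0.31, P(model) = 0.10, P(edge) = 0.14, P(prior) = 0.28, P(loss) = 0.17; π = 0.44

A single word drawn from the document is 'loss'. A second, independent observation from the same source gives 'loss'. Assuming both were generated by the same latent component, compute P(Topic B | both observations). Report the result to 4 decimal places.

0.1160

Posterior ∝ prior × likelihood, so P(k | x) ∝ w_k f_k(x); normalise over all components.
Since both observations come from the same component, the likelihood for component k is f_k(x₁)·f_k(x₂).
  p_A = [P(loss | comp) = 0.18] × [0.18] = 0.0324
  p_B = [P(loss | comp) = 0.17] × [0.17] = 0.0289
  p_C = [P(loss | comp) = 0.16] × [0.16] = 0.0256
  p_D = [P(loss | comp) = 0.17] × [0.17] = 0.0289
Multiply by the mixture weights:
  w_A·p_A = 0.36 × 0.0324 = 0.011664
  w_B·p_B = 0.12 × 0.0289 = 0.003468
  w_C·p_C = 0.08 × 0.0256 = 0.002048
  w_D·p_D = 0.44 × 0.0289 = 0.012716
Sum: 0.011664 + 0.003468 + 0.002048 + 0.012716 = 0.029896
So the posterior for Topic B is 0.003468 / 0.029896 ≈ 0.1160.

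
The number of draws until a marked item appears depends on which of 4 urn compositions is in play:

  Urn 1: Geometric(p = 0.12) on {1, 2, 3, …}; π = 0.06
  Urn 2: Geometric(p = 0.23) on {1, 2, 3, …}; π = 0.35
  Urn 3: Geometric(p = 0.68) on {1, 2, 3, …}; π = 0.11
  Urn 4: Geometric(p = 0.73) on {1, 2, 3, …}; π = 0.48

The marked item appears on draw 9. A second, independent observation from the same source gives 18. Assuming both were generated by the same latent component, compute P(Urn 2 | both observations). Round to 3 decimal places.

Posterior ∝ prior × likelihood, so P(k | x) ∝ π_k f_k(x); normalise over all components.
Since both observations come from the same component, the likelihood for component k is f_k(x₁)·f_k(x₂).
  p_1 = [0.12·(1−0.12)^8 = 0.12·0.359635 = 0.0431561] × [0.013658] = 0.000589426
  p_2 = [0.23·(1−0.23)^8 = 0.23·0.123574 = 0.0284219] × [0.0027044] = 7.68641e-05
  p_3 = [0.68·(1−0.68)^8 = 0.68·0.000109951 = 7.47668e-05] × [2.63062e-09] = 1.96683e-13
  p_4 = [0.73·(1−0.73)^8 = 0.73·2.8243e-05 = 2.06174e-05] × [1.5722e-10] = 3.24145e-15
Multiply by the mixture weights:
  π_1·p_1 = 0.06 × 0.000589426 = 3.53656e-05
  π_2·p_2 = 0.35 × 7.68641e-05 = 2.69025e-05
  π_3·p_3 = 0.11 × 1.96683e-13 = 2.16352e-14
  π_4·p_4 = 0.48 × 3.24145e-15 = 1.5559e-15
Marginal: 3.53656e-05 + 2.69025e-05 + 2.16352e-14 + 1.5559e-15 = 6.2268e-05
P(Urn 2 | x) ≈ 0.432

0.432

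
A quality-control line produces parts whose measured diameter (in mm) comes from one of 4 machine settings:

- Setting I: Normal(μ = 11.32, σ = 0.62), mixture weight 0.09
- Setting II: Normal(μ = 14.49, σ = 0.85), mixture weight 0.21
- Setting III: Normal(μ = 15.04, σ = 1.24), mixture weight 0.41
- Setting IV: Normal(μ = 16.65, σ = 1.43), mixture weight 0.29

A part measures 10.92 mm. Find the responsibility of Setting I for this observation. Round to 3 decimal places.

0.988

The responsibility of component k is P(Z=k) f_k(x) divided by Σ_j P(Z=j) f_j(x).
Normal densities:
  p_I = (1/(0.62·√(2π)))·exp(−(10.92−11.32)²/(2·0.62²)) = 0.643455·exp(-0.20812) = 0.522558
  p_II = (1/(0.85·√(2π)))·exp(−(10.92−14.49)²/(2·0.85²)) = 0.469344·exp(-8.82000) = 6.93448e-05
  p_III = (1/(1.24·√(2π)))·exp(−(10.92−15.04)²/(2·1.24²)) = 0.321728·exp(-5.51977) = 0.00128909
  p_IV = (1/(1.43·√(2π)))·exp(−(10.92−16.65)²/(2·1.43²)) = 0.278981·exp(-8.02800) = 9.10038e-05
Unnormalised posteriors:
  P(Z=I)·p_I = 0.09 × 0.522558 = 0.0470302
  P(Z=II)·p_II = 0.21 × 6.93448e-05 = 1.45624e-05
  P(Z=III)·p_III = 0.41 × 0.00128909 = 0.000528526
  P(Z=IV)·p_IV = 0.29 × 9.10038e-05 = 2.63911e-05
Sum: 0.0470302 + 1.45624e-05 + 0.000528526 + 2.63911e-05 = 0.0475997
P(Setting I | the observation) = 0.0470302 / 0.0475997 ≈ 0.988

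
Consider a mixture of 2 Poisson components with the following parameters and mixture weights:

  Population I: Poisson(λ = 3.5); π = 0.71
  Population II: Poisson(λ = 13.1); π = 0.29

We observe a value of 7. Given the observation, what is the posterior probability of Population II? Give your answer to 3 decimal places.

0.222

Posterior ∝ prior × likelihood, so P(k | x) ∝ π_k f_k(x); normalise over all components.
Evaluate each component's likelihood at the observed value:
  f_I = e^(−3.5)·3.5^7/7! = 0.0385492
  f_II = e^(−13.1)·13.1^7/7! = 0.0268665
Prior × likelihood for each component:
  π_I·f_I = 0.71 × 0.0385492 = 0.0273699
  π_II·f_II = 0.29 × 0.0268665 = 0.00779128
Normaliser: 0.0273699 + 0.00779128 = 0.0351612
P(Population II | x) ≈ 0.222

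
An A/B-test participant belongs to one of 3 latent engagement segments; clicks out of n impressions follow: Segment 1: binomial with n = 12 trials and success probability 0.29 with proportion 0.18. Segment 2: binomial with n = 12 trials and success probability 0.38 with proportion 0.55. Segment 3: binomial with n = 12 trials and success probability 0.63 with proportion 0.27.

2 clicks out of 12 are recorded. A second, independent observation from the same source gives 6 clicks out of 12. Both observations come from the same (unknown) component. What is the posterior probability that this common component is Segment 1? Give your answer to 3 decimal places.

0.246

The responsibility of component k is π_k f_k(x) divided by Σ_j π_j f_j(x).
Since both observations come from the same component, the likelihood for component k is f_k(x₁)·f_k(x₂).
  p_1 = [0.180686] × [0.0704061] = 0.0127214
  p_2 = [0.0799886] × [0.158024] = 0.0126401
  p_3 = [0.00125963] × [0.148226] = 0.00018671
Weight by the priors:
  π_1·p_1 = 0.18 × 0.0127214 = 0.00228984
  π_2·p_2 = 0.55 × 0.0126401 = 0.00695207
  π_3·p_3 = 0.27 × 0.00018671 = 5.04117e-05
Normaliser: 0.00228984 + 0.00695207 + 5.04117e-05 = 0.00929233
So the posterior for Segment 1 is 0.00228984 / 0.00929233 ≈ 0.246.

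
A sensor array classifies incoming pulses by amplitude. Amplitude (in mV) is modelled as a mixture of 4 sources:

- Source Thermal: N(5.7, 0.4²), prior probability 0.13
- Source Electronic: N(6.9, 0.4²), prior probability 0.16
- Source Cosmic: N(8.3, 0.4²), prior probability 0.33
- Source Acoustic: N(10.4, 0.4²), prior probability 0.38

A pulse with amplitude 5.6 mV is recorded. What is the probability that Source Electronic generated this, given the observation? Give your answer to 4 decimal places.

Posterior ∝ prior × likelihood, so P(k | x) ∝ w_k f_k(x); normalise over all components.
Component likelihoods at x = 5.6 mV:
  f_Thermal = 0.96667
  f_Electronic = 0.00507262
  f_Cosmic = 1.27373e-10
  f_Acoustic = 5.36596e-32
Prior × likelihood for each component:
  w_Thermal·f_Thermal = 0.13 × 0.96667 = 0.125667
  w_Electronic·f_Electronic = 0.16 × 0.00507262 = 0.000811619
  w_Cosmic·f_Cosmic = 0.33 × 1.27373e-10 = 4.20332e-11
  w_Acoustic·f_Acoustic = 0.38 × 5.36596e-32 = 2.03906e-32
Evidence: 0.125667 + 0.000811619 + 4.20332e-11 + 2.03906e-32 = 0.126479
P(Source Electronic | x) ≈ 0.0064

0.0064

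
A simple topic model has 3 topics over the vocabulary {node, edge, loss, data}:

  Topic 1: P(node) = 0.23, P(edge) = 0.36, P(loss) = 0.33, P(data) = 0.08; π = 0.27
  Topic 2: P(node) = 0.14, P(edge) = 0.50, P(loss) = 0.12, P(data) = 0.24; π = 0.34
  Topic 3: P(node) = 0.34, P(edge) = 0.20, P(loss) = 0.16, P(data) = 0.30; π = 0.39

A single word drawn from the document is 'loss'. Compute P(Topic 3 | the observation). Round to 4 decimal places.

Apply Bayes' rule: the posterior for each component is proportional to its prior times its likelihood at x.
Component likelihoods at x = 'loss':
  f_1 = 0.33
  f_2 = 0.12
  f_3 = 0.16
Multiply by the mixture weights:
  w_1·f_1 = 0.27 × 0.33 = 0.0891
  w_2·f_2 = 0.34 × 0.12 = 0.0408
  w_3·f_3 = 0.39 × 0.16 = 0.0624
Normaliser: 0.0891 + 0.0408 + 0.0624 = 0.1923
So the posterior for Topic 3 is 0.0624 / 0.1923 ≈ 0.3245.

0.3245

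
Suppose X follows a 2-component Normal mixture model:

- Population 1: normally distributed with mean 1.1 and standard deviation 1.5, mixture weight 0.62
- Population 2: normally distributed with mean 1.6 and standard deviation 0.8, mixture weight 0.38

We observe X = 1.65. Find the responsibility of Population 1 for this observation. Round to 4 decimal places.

The responsibility of component k is w_k f_k(x) divided by Σ_j w_j f_j(x).
Evaluate each component's likelihood at the observed value:
  L_1 = 0.248671
  L_2 = 0.497705
Prior × likelihood for each component:
  w_1·L_1 = 0.62 × 0.248671 = 0.154176
  w_2·L_2 = 0.38 × 0.497705 = 0.189128
Denominator: 0.154176 + 0.189128 = 0.343304
So the posterior for Population 1 is 0.154176 / 0.343304 ≈ 0.4491.

0.4491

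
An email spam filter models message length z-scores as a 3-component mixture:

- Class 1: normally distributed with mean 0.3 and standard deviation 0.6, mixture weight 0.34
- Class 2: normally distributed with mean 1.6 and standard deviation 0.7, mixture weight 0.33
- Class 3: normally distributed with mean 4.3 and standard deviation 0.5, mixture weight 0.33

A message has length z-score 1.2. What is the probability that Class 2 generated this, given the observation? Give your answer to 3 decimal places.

0.685

P(component k | x) = P(Z=k)·f_k(x) / marginal(x), where marginal(x) = Σ_j P(Z=j)·f_j(x).
Evaluate each component's likelihood at the observed value:
  f_1 = (1/(0.6·√(2π)))·exp(−(1.2−0.3)²/(2·0.6²)) = 0.664904·exp(-1.12500) = 0.215863
  f_2 = (1/(0.7·√(2π)))·exp(−(1.2−1.6)²/(2·0.7²)) = 0.569918·exp(-0.16327) = 0.484068
  f_3 = (1/(0.5·√(2π)))·exp(−(1.2−4.3)²/(2·0.5²)) = 0.797885·exp(-19.22000) = 3.58757e-09
Weight by the priors:
  P(Z=1)·f_1 = 0.34 × 0.215863 = 0.0733933
  P(Z=2)·f_2 = 0.33 × 0.484068 = 0.159743
  P(Z=3)·f_3 = 0.33 × 3.58757e-09 = 1.1839e-09
Sum: 0.0733933 + 0.159743 + 1.1839e-09 = 0.233136
P(Class 2 | x) ≈ 0.685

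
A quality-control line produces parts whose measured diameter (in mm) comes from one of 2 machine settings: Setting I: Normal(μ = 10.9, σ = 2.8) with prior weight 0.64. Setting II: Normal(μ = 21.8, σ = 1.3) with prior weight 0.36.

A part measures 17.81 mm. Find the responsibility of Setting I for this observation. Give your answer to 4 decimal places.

0.8135

By Bayes' theorem, P(k | x) = P(Z=k) f_k(x) / Σ_j P(Z=j) f_j(x).
Evaluate each component's likelihood at the observed value:
  p_I = (1/(2.8·√(2π)))·exp(−(17.81−10.9)²/(2·2.8²)) = 0.142479·exp(-3.04516) = 0.00678041
  p_II = (1/(1.3·√(2π)))·exp(−(17.81−21.8)²/(2·1.3²)) = 0.306879·exp(-4.71009) = 0.00276313
Weight by the priors:
  P(Z=I)·p_I = 0.64 × 0.00678041 = 0.00433946
  P(Z=II)·p_II = 0.36 × 0.00276313 = 0.000994726
Normaliser: 0.00433946 + 0.000994726 = 0.00533419
So the posterior for Setting I is 0.00433946 / 0.00533419 ≈ 0.8135.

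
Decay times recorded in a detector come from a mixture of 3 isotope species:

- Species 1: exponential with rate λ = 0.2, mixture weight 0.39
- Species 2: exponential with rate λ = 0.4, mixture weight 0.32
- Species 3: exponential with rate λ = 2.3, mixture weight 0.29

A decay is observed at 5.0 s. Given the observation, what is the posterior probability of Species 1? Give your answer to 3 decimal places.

0.623

Apply Bayes' rule: the posterior for each component is proportional to its prior times its likelihood at x.
Exponential densities:
  L_1 = 0.2·e^(−0.2·5.0) = 0.2·e^(−1.0000) = 0.0735759
  L_2 = 0.4·e^(−0.4·5.0) = 0.4·e^(−2.0000) = 0.0541341
  L_3 = 2.3·e^(−2.3·5.0) = 2.3·e^(−11.5000) = 2.32992e-05
Multiply by the mixture weights:
  π_1·L_1 = 0.39 × 0.0735759 = 0.0286946
  π_2·L_2 = 0.32 × 0.0541341 = 0.0173229
  π_3·L_3 = 0.29 × 2.32992e-05 = 6.75677e-06
Denominator: 0.0286946 + 0.0173229 + 6.75677e-06 = 0.0460243
P(Species 1 | x) = 0.0286946 / 0.0460243 ≈ 0.623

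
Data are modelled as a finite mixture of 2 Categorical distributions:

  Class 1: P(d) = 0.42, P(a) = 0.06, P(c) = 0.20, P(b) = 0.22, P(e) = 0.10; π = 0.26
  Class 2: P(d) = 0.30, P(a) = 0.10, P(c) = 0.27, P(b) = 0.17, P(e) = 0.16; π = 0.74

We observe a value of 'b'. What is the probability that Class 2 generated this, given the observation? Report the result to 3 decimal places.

0.687

The responsibility of component k is w_k f_k(x) divided by Σ_j w_j f_j(x).
Component likelihoods at x = 'b':
  p_1 = 0.22
  p_2 = 0.17
Multiply by the mixture weights:
  w_1·p_1 = 0.26 × 0.22 = 0.0572
  w_2·p_2 = 0.74 × 0.17 = 0.1258
Sum: 0.0572 + 0.1258 = 0.183
So the posterior for Class 2 is 0.1258 / 0.183 ≈ 0.687.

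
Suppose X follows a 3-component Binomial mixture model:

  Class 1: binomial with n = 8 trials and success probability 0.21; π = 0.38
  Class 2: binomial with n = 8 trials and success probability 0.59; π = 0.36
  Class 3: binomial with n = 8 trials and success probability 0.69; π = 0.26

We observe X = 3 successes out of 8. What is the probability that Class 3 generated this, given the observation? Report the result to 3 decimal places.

0.112

P(component k | x) = π_k·f_k(x) / marginal(x), where marginal(x) = Σ_j π_j·f_j(x).
Component likelihoods at x = 3 successes out of 8:
  f_1 = C(8,3)·0.21^3·0.79^5 = 56·0.009261·0.307706 = 0.159581
  f_2 = C(8,3)·0.59^3·0.41^5 = 56·0.205379·0.0115856 = 0.133249
  f_3 = C(8,3)·0.69^3·0.31^5 = 56·0.328509·0.00286292 = 0.0526676
Multiply by the mixture weights:
  π_1·f_1 = 0.38 × 0.159581 = 0.0606408
  π_2·f_2 = 0.36 × 0.133249 = 0.0479696
  π_3·f_3 = 0.26 × 0.0526676 = 0.0136936
Denominator: 0.0606408 + 0.0479696 + 0.0136936 = 0.122304
P(Class 3 | data) = 0.0136936 / 0.122304 ≈ 0.112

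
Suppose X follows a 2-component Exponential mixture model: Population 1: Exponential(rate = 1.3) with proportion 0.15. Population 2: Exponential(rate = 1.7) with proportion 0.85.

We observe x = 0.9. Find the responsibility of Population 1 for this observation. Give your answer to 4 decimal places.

The responsibility of component k is P(Z=k) f_k(x) divided by Σ_j P(Z=j) f_j(x).
Exponential densities:
  f_1 = 1.3·e^(−1.3·0.9) = 1.3·e^(−1.1700) = 0.403477
  f_2 = 1.7·e^(−1.7·0.9) = 1.7·e^(−1.5300) = 0.368111
Weight by the priors:
  P(Z=1)·f_1 = 0.15 × 0.403477 = 0.0605216
  P(Z=2)·f_2 = 0.85 × 0.368111 = 0.312894
Normaliser: 0.0605216 + 0.312894 = 0.373416
P(Population 1 | 0.9) = 0.0605216 / 0.373416 ≈ 0.1621

0.1621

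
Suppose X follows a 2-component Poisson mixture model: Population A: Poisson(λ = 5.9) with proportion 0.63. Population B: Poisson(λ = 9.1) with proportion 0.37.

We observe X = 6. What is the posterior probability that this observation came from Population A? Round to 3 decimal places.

0.756

The responsibility of component k is P(Z=k) f_k(x) divided by Σ_j P(Z=j) f_j(x).
Component likelihoods at x = 6:
  p_A = 0.160488
  p_B = 0.0880716
Multiply by the mixture weights:
  P(Z=A)·p_A = 0.63 × 0.160488 = 0.101107
  P(Z=B)·p_B = 0.37 × 0.0880716 = 0.0325865
Normaliser: 0.101107 + 0.0325865 = 0.133694
Responsibility of Population A: 0.101107 / 0.133694 ≈ 0.756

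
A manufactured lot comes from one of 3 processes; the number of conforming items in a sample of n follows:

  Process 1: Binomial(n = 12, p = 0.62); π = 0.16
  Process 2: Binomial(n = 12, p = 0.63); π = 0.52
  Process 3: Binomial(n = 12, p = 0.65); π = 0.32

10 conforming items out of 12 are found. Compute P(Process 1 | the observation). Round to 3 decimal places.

0.136

The responsibility of component k is w_k f_k(x) divided by Σ_j w_j f_j(x).
Binomial probabilities:
  p_1 = C(12,10)·0.62^10·0.38^2 = 66·0.00839299·0.1444 = 0.0799886
  p_2 = C(12,10)·0.63^10·0.37^2 = 66·0.0098493·0.1369 = 0.0889924
  p_3 = C(12,10)·0.65^10·0.35^2 = 66·0.0134627·0.1225 = 0.108846
Multiply by the mixture weights:
  w_1·p_1 = 0.16 × 0.0799886 = 0.0127982
  w_2·p_2 = 0.52 × 0.0889924 = 0.046276
  w_3·p_3 = 0.32 × 0.108846 = 0.0348308
Marginal: 0.0127982 + 0.046276 + 0.0348308 = 0.093905
P(Process 1 | 10 conforming items out of 12) = 0.0127982 / 0.093905 ≈ 0.136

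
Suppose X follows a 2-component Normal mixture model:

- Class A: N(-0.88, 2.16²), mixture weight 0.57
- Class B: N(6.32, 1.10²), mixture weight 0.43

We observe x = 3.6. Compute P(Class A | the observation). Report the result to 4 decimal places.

0.6256

By Bayes' theorem, P(k | x) = π_k f_k(x) / Σ_j π_j f_j(x).
Component likelihoods at x = 3.6:
  p_A = (1/(2.16·√(2π)))·exp(−(3.6−-0.88)²/(2·2.16²)) = 0.184696·exp(-2.15089) = 0.0214949
  p_B = (1/(1.10·√(2π)))·exp(−(3.6−6.32)²/(2·1.10²)) = 0.362675·exp(-3.05719) = 0.0170528
Weight by the priors:
  π_A·p_A = 0.57 × 0.0214949 = 0.0122521
  π_B·p_B = 0.43 × 0.0170528 = 0.00733272
Normaliser: 0.0122521 + 0.00733272 = 0.0195848
So the posterior for Class A is 0.0122521 / 0.0195848 ≈ 0.6256.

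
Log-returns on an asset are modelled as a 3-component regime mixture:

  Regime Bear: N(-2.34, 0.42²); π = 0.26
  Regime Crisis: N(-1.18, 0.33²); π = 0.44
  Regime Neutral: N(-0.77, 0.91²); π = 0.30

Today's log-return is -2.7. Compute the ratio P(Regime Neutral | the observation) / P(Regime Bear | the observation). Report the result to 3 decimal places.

The posterior odds equal the prior odds times the likelihood ratio: (π_i/π_j)·(f_i(x)/f_j(x)).
Normal densities:
  L_Bear = (1/(0.42·√(2π)))·exp(−(-2.7−-2.34)²/(2·0.42²)) = 0.949863·exp(-0.36735) = 0.657846
  L_Crisis = (1/(0.33·√(2π)))·exp(−(-2.7−-1.18)²/(2·0.33²)) = 1.208916·exp(-10.60790) = 2.98844e-05
  L_Neutral = (1/(0.91·√(2π)))·exp(−(-2.7−-0.77)²/(2·0.91²)) = 0.438398·exp(-2.24906) = 0.0462501
Posterior odds = (π_Neutral·L_Neutral) / (π_Bear·L_Bear) = (0.30·0.0462501) / (0.26·0.657846) = 0.013875 / 0.17104 ≈ 0.081

0.081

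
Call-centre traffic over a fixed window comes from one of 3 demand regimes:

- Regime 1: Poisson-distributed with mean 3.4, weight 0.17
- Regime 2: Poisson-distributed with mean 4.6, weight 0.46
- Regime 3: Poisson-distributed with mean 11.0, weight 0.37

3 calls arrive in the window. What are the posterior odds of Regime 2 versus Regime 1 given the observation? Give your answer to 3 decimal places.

2.018

The posterior odds equal the prior odds times the likelihood ratio: (w_i/w_j)·(f_i(x)/f_j(x)).
Evaluate each component's likelihood at the observed value:
  p_1 = e^(−3.4)·3.4^3/3! = 0.218617
  p_2 = e^(−4.6)·4.6^3/3! = 0.163068
  p_3 = e^(−11.0)·11.0^3/3! = 0.00370499
0.0750111 / 0.0371649 ≈ 2.018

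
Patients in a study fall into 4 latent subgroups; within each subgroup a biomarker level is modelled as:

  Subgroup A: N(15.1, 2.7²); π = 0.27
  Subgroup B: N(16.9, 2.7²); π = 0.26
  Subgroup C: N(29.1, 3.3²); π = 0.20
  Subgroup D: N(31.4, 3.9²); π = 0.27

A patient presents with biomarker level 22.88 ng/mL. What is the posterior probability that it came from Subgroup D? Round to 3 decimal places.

Posterior ∝ prior × likelihood, so P(k | x) ∝ P(Z=k) f_k(x); normalise over all components.
Component likelihoods at x = 22.88 ng/mL:
  f_A = (1/(2.7·√(2π)))·exp(−(22.88−15.1)²/(2·2.7²)) = 0.147756·exp(-4.15147) = 0.00232588
  f_B = (1/(2.7·√(2π)))·exp(−(22.88−16.9)²/(2·2.7²)) = 0.147756·exp(-2.45270) = 0.012716
  f_C = (1/(3.3·√(2π)))·exp(−(22.88−29.1)²/(2·3.3²)) = 0.120892·exp(-1.77633) = 0.020462
  f_D = (1/(3.9·√(2π)))·exp(−(22.88−31.4)²/(2·3.9²)) = 0.102293·exp(-2.38627) = 0.00940807
Prior × likelihood for each component:
  P(Z=A)·f_A = 0.27 × 0.00232588 = 0.000627987
  P(Z=B)·f_B = 0.26 × 0.012716 = 0.00330617
  P(Z=C)·f_C = 0.20 × 0.020462 = 0.00409239
  P(Z=D)·f_D = 0.27 × 0.00940807 = 0.00254018
Marginal: 0.000627987 + 0.00330617 + 0.00409239 + 0.00254018 = 0.0105667
P(Subgroup D | the observation) ≈ 0.240

0.240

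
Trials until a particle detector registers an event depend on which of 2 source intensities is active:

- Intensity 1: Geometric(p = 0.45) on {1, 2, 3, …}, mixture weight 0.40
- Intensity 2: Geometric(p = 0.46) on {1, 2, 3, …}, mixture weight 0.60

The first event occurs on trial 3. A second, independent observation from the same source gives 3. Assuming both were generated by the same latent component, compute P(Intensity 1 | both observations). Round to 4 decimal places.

0.4071

P(component k | x) = π_k·f_k(x) / marginal(x), where marginal(x) = Σ_j π_j·f_j(x).
Since both observations come from the same component, the likelihood for component k is f_k(x₁)·f_k(x₂).
  p_1 = [0.45·(1−0.45)^2 = 0.45·0.3025 = 0.136125] × [0.136125] = 0.01853
  p_2 = [0.46·(1−0.46)^2 = 0.46·0.2916 = 0.134136] × [0.134136] = 0.0179925
Prior × likelihood for each component:
  π_1·p_1 = 0.40 × 0.01853 = 0.00741201
  π_2·p_2 = 0.60 × 0.0179925 = 0.0107955
Evidence: 0.00741201 + 0.0107955 = 0.0182075
So the posterior for Intensity 1 is 0.00741201 / 0.0182075 ≈ 0.4071.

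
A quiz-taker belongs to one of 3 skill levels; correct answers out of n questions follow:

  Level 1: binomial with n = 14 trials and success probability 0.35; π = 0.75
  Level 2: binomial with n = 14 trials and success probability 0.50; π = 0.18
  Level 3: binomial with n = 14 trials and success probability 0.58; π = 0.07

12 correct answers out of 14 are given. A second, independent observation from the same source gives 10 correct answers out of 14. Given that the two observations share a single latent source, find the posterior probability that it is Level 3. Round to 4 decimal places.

By Bayes' theorem, P(k | x) = w_k f_k(x) / Σ_j w_j f_j(x).
Since both observations come from the same component, the likelihood for component k is f_k(x₁)·f_k(x₂).
  L_1 = [C(14,12)·0.35^12·0.65^2 = 91·3.37922e-06·0.4225 = 0.000129923] × [0.0049291] = 6.40402e-07
  L_2 = [C(14,12)·0.50^12·0.50^2 = 91·0.000244141·0.25 = 0.0055542] × [0.0610962] = 0.00033934
  L_3 = [C(14,12)·0.58^12·0.42^2 = 91·0.00144923·0.1764 = 0.0232635] × [0.134187] = 0.00312167
Multiply by the mixture weights:
  w_1·L_1 = 0.75 × 6.40402e-07 = 4.80301e-07
  w_2·L_2 = 0.18 × 0.00033934 = 6.10813e-05
  w_3·L_3 = 0.07 × 0.00312167 = 0.000218517
Sum: 4.80301e-07 + 6.10813e-05 + 0.000218517 = 0.000280079
Responsibility of Level 3: 0.000218517 / 0.000280079 ≈ 0.7802

0.7802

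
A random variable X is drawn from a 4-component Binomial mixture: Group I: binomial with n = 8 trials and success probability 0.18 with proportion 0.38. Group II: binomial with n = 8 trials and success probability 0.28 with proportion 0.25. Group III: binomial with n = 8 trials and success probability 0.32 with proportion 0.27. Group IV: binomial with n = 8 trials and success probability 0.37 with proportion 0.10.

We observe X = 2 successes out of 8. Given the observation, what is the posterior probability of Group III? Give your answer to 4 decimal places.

Apply Bayes' rule: the posterior for each component is proportional to its prior times its likelihood at x.
Component likelihoods at x = 2 successes out of 8:
  L_I = 0.275795
  L_II = 0.305822
  L_III = 0.283473
  L_IV = 0.239665
Multiply by the mixture weights:
  P(Z=I)·L_I = 0.38 × 0.275795 = 0.104802
  P(Z=II)·L_II = 0.25 × 0.305822 = 0.0764556
  P(Z=III)·L_III = 0.27 × 0.283473 = 0.0765377
  P(Z=IV)·L_IV = 0.10 × 0.239665 = 0.0239665
Evidence: 0.104802 + 0.0764556 + 0.0765377 + 0.0239665 = 0.281762
P(Group III | data) = 0.0765377 / 0.281762 ≈ 0.2716

0.2716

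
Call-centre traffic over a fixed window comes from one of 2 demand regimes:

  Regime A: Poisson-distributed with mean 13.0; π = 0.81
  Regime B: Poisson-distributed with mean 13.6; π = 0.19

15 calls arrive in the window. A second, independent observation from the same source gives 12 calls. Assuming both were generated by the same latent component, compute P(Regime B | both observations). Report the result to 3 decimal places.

0.193

The responsibility of component k is π_k f_k(x) divided by Σ_j π_j f_j(x).
Since both observations come from the same component, the likelihood for component k is f_k(x₁)·f_k(x₂).
  f_A = [0.0884754] × [0.10994] = 0.00972697
  f_B = [0.0955386] × [0.103687] = 0.00990613
Weight by the priors:
  π_A·f_A = 0.81 × 0.00972697 = 0.00787884
  π_B·f_B = 0.19 × 0.00990613 = 0.00188216
Sum: 0.00787884 + 0.00188216 = 0.00976101
P(Regime B | x) = 0.00188216 / 0.00976101 ≈ 0.193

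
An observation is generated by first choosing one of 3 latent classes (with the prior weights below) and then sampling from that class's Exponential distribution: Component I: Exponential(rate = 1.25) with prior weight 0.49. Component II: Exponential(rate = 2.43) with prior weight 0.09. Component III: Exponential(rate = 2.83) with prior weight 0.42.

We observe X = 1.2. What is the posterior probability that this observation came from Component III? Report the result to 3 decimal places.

By Bayes' theorem, P(k | x) = P(Z=k) f_k(x) / Σ_j P(Z=j) f_j(x).
Component likelihoods at x = 1.2:
  L_I = 1.25·e^(−1.25·1.2) = 1.25·e^(−1.5000) = 0.278913
  L_II = 2.43·e^(−2.43·1.2) = 2.43·e^(−2.9160) = 0.131584
  L_III = 2.83·e^(−2.83·1.2) = 2.83·e^(−3.3960) = 0.0948249
Unnormalised posteriors:
  P(Z=I)·L_I = 0.49 × 0.278913 = 0.136667
  P(Z=II)·L_II = 0.09 × 0.131584 = 0.0118426
  P(Z=III)·L_III = 0.42 × 0.0948249 = 0.0398265
Denominator: 0.136667 + 0.0118426 + 0.0398265 = 0.188336
Responsibility of Component III: 0.0398265 / 0.188336 ≈ 0.211

0.211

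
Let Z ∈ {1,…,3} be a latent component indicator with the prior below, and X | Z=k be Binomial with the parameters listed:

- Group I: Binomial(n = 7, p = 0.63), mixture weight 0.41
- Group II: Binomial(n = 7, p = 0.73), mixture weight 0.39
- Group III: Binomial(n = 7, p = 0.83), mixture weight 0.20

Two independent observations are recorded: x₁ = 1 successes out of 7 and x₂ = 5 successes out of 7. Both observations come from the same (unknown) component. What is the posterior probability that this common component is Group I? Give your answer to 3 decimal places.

0.840

By Bayes' theorem, P(k | x) = P(Z=k) f_k(x) / Σ_j P(Z=j) f_j(x).
Since both observations come from the same component, the likelihood for component k is f_k(x₁)·f_k(x₂).
  p_I = [0.0113149] × [0.285316] = 0.0032283
  p_II = [0.00197972] × [0.317367] = 0.000628296
  p_III = [0.000140239] × [0.23906] = 3.35257e-05
Multiply by the mixture weights:
  P(Z=I)·p_I = 0.41 × 0.0032283 = 0.0013236
  P(Z=II)·p_II = 0.39 × 0.000628296 = 0.000245036
  P(Z=III)·p_III = 0.20 × 3.35257e-05 = 6.70513e-06
Denominator: 0.0013236 + 0.000245036 + 6.70513e-06 = 0.00157535
P(Group I | x₁,x₂) = 0.0013236 / 0.00157535 ≈ 0.840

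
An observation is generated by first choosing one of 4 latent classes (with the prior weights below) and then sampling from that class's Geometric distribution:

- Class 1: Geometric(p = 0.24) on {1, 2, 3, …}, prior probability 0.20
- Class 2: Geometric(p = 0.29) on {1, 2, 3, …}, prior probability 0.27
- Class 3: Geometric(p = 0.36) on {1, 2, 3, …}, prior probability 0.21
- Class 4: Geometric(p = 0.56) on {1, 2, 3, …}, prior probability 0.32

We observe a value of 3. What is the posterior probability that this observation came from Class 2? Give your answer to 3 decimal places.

0.297

P(component k | x) = π_k·f_k(x) / marginal(x), where marginal(x) = Σ_j π_j·f_j(x).
Geometric probabilities:
  L_1 = 0.138624
  L_2 = 0.146189
  L_3 = 0.147456
  L_4 = 0.108416
Multiply by the mixture weights:
  π_1·L_1 = 0.20 × 0.138624 = 0.0277248
  π_2·L_2 = 0.27 × 0.146189 = 0.039471
  π_3·L_3 = 0.21 × 0.147456 = 0.0309658
  π_4·L_4 = 0.32 × 0.108416 = 0.0346931
Marginal: 0.0277248 + 0.039471 + 0.0309658 + 0.0346931 = 0.132855
P(Class 2 | data) = 0.039471 / 0.132855 ≈ 0.297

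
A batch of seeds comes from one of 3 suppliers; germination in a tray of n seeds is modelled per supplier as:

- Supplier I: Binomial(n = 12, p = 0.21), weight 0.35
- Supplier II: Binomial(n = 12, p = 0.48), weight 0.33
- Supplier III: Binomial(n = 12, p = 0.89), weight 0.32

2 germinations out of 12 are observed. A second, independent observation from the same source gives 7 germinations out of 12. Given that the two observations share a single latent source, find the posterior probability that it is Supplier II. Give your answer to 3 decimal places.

Posterior ∝ prior × likelihood, so P(k | x) ∝ w_k f_k(x); normalise over all components.
Since both observations come from the same component, the likelihood for component k is f_k(x₁)·f_k(x₂).
  p_I = [C(12,2)·0.21^2·0.79^10 = 66·0.0441·0.0946828 = 0.275584] × [0.0043893] = 0.00120962
  p_II = [C(12,2)·0.48^2·0.52^10 = 66·0.2304·0.00144555 = 0.0219816] × [0.176779] = 0.00388589
  p_III = [C(12,2)·0.89^2·0.11^10 = 66·0.7921·2.59374e-10 = 1.35597e-08] × [0.00564181] = 7.65014e-11
Unnormalised posteriors:
  w_I·p_I = 0.35 × 0.00120962 = 0.000423367
  w_II·p_II = 0.33 × 0.00388589 = 0.00128234
  w_III·p_III = 0.32 × 7.65014e-11 = 2.44805e-11
Evidence: 0.000423367 + 0.00128234 + 2.44805e-11 = 0.00170571
So the posterior for Supplier II is 0.00128234 / 0.00170571 ≈ 0.752.

0.752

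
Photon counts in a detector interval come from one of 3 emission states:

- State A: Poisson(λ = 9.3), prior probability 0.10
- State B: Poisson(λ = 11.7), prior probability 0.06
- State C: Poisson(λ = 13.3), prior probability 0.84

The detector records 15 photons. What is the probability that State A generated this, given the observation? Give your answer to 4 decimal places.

Posterior ∝ prior × likelihood, so P(k | x) ∝ π_k f_k(x); normalise over all components.
Component likelihoods at x = 15 photons:
  p_A = 0.02354
  p_B = 0.066841
  p_C = 0.0922908
Prior × likelihood for each component:
  π_A·p_A = 0.10 × 0.02354 = 0.002354
  π_B·p_B = 0.06 × 0.066841 = 0.00401046
  π_C·p_C = 0.84 × 0.0922908 = 0.0775243
Normaliser: 0.002354 + 0.00401046 + 0.0775243 = 0.0838887
Responsibility of State A: 0.002354 / 0.0838887 ≈ 0.0281

0.0281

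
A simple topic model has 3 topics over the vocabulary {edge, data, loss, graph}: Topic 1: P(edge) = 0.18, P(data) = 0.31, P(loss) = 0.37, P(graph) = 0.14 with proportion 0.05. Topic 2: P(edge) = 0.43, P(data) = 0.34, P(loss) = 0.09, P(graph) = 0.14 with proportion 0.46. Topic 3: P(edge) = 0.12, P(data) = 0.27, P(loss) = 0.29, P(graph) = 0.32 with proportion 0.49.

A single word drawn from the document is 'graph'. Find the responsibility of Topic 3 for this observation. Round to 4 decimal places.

0.6871

Apply Bayes' rule: the posterior for each component is proportional to its prior times its likelihood at x.
Evaluate each component's likelihood at the observed value:
  f_1 = P(graph | comp) = 0.14
  f_2 = P(graph | comp) = 0.14
  f_3 = P(graph | comp) = 0.32
Multiply by the mixture weights:
  P(Z=1)·f_1 = 0.05 × 0.14 = 0.007
  P(Z=2)·f_2 = 0.46 × 0.14 = 0.0644
  P(Z=3)·f_3 = 0.49 × 0.32 = 0.1568
Normaliser: 0.007 + 0.0644 + 0.1568 = 0.2282
So the posterior for Topic 3 is 0.1568 / 0.2282 ≈ 0.6871.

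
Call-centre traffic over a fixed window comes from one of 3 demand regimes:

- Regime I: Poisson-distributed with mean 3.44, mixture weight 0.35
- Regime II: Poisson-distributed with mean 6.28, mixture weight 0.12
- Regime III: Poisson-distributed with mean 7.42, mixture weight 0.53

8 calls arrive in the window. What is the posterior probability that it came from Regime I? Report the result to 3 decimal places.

Apply Bayes' rule: the posterior for each component is proportional to its prior times its likelihood at x.
Component likelihoods at x = 8 calls:
  f_I = e^(−3.44)·3.44^8/8! = 0.0155946
  f_II = e^(−6.28)·6.28^8/8! = 0.112405
  f_III = e^(−7.42)·7.42^8/8! = 0.136536
Unnormalised posteriors:
  π_I·f_I = 0.35 × 0.0155946 = 0.00545811
  π_II·f_II = 0.12 × 0.112405 = 0.0134887
  π_III·f_III = 0.53 × 0.136536 = 0.0723638
Sum: 0.00545811 + 0.0134887 + 0.0723638 = 0.0913106
P(Regime I | 8 calls) = 0.00545811 / 0.0913106 ≈ 0.060

0.060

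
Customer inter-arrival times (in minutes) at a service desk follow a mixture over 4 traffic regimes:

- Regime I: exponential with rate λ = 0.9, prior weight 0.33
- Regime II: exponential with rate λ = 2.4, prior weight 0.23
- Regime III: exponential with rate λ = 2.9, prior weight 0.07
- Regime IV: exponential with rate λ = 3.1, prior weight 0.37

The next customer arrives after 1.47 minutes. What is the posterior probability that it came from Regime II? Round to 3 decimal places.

0.147

By Bayes' theorem, P(k | x) = π_k f_k(x) / Σ_j π_j f_j(x).
Exponential densities:
  L_I = 0.239702
  L_II = 0.0704726
  L_III = 0.040832
  L_IV = 0.0325298
Unnormalised posteriors:
  π_I·L_I = 0.33 × 0.239702 = 0.0791015
  π_II·L_II = 0.23 × 0.0704726 = 0.0162087
  π_III·L_III = 0.07 × 0.040832 = 0.00285824
  π_IV·L_IV = 0.37 × 0.0325298 = 0.012036
Marginal: 0.0791015 + 0.0162087 + 0.00285824 + 0.012036 = 0.110204
Responsibility of Regime II: 0.0162087 / 0.110204 ≈ 0.147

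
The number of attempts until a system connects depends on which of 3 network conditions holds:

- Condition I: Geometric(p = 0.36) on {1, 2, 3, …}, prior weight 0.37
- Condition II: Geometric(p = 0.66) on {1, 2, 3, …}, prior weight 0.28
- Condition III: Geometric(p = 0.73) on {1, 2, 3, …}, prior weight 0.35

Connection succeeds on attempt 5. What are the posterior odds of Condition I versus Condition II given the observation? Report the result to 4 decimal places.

9.0491

Since P(k|x) ∝ w_k f_k(x), the posterior odds are w_i f_i(x) / (w_j f_j(x)).
Evaluate each component's likelihood at the observed value:
  p_I = 0.060398
  p_II = 0.00881982
  p_III = 0.00387952
Posterior odds = (w_I·p_I) / (w_II·p_II) = (0.37·0.060398) / (0.28·0.00881982) = 0.0223473 / 0.00246955 ≈ 9.0491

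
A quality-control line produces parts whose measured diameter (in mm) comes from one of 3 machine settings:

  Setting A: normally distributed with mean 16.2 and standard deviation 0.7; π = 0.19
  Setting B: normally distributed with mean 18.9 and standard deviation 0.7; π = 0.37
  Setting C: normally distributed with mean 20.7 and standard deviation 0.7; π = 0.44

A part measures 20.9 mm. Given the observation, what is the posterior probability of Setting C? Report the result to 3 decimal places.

Apply Bayes' rule: the posterior for each component is proportional to its prior times its likelihood at x.
Component likelihoods at x = 20.9 mm:
  f_A = (1/(0.7·√(2π)))·exp(−(20.9−16.2)²/(2·0.7²)) = 0.569918·exp(-22.54082) = 9.25678e-11
  f_B = (1/(0.7·√(2π)))·exp(−(20.9−18.9)²/(2·0.7²)) = 0.569918·exp(-4.08163) = 0.00962014
  f_C = (1/(0.7·√(2π)))·exp(−(20.9−20.7)²/(2·0.7²)) = 0.569918·exp(-0.04082) = 0.547124
Multiply by the mixture weights:
  w_A·f_A = 0.19 × 9.25678e-11 = 1.75879e-11
  w_B·f_B = 0.37 × 0.00962014 = 0.00355945
  w_C·f_C = 0.44 × 0.547124 = 0.240735
Marginal: 1.75879e-11 + 0.00355945 + 0.240735 = 0.244294
P(Setting C | the observation) ≈ 0.985

0.985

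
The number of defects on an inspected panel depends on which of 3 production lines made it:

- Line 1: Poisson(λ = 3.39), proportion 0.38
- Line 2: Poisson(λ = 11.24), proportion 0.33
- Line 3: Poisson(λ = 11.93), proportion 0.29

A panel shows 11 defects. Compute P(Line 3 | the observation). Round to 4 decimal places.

Posterior ∝ prior × likelihood, so P(k | x) ∝ w_k f_k(x); normalise over all components.
Evaluate each component's likelihood at the observed value:
  L_1 = 0.000573829
  L_2 = 0.11907
  L_3 = 0.115015
Unnormalised posteriors:
  w_1·L_1 = 0.38 × 0.000573829 = 0.000218055
  w_2·L_2 = 0.33 × 0.11907 = 0.0392932
  w_3·L_3 = 0.29 × 0.115015 = 0.0333545
Normaliser: 0.000218055 + 0.0392932 + 0.0333545 = 0.0728657
P(Line 3 | x) = 0.0333545 / 0.0728657 ≈ 0.4578

0.4578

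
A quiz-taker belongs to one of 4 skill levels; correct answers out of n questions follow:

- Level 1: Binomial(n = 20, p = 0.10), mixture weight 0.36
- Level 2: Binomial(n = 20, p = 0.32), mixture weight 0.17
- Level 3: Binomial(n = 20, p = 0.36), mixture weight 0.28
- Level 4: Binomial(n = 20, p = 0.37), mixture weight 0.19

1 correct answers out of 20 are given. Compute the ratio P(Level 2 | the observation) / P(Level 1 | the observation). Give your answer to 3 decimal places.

0.007

Since P(k|x) ∝ w_k f_k(x), the posterior odds are w_i f_i(x) / (w_j f_j(x)).
Component likelihoods at x = 1 correct answers out of 20:
  f_1 = C(20,1)·0.10^1·0.90^19 = 20·0.1·0.135085 = 0.27017
  f_2 = C(20,1)·0.32^1·0.68^19 = 20·0.32·0.000657157 = 0.00420581
  f_3 = C(20,1)·0.36^1·0.64^19 = 20·0.36·0.000207692 = 0.00149538
  f_4 = C(20,1)·0.37^1·0.63^19 = 20·0.37·0.000153982 = 0.00113947
0.000714987 / 0.0972613 ≈ 0.007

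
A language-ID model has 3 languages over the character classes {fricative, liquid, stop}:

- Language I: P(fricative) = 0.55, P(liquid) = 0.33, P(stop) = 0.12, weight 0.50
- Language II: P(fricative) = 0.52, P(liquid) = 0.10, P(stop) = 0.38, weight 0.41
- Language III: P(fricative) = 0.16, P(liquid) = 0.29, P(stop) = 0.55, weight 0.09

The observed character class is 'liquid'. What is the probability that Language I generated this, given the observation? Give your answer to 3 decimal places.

Posterior ∝ prior × likelihood, so P(k | x) ∝ π_k f_k(x); normalise over all components.
Categorical probabilities:
  L_I = 0.33
  L_II = 0.1
  L_III = 0.29
Unnormalised posteriors:
  π_I·L_I = 0.50 × 0.33 = 0.165
  π_II·L_II = 0.41 × 0.1 = 0.041
  π_III·L_III = 0.09 × 0.29 = 0.0261
Sum: 0.165 + 0.041 + 0.0261 = 0.2321
P(Language I | the observation) ≈ 0.711

0.711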